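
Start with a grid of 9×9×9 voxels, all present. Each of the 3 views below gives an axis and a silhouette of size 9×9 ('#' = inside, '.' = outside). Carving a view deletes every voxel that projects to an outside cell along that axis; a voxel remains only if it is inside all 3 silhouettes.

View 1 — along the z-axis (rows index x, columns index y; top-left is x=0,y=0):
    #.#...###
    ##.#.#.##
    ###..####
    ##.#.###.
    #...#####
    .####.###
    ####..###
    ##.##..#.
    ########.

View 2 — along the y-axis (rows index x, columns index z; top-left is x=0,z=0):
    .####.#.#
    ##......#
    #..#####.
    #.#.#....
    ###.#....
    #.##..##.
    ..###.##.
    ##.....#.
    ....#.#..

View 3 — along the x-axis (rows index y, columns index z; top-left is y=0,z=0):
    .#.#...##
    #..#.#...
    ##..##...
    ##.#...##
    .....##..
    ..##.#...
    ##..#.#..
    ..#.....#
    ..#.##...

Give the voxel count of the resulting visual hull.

remaining voxels: 80

start: 9×9×9 = 729 voxels
  1. axis=2 (XY plane), |mask|=57  ⇒  voxels=513
  2. axis=1 (XZ plane), |mask|=37  ⇒  voxels=233
  3. axis=0 (YZ plane), |mask|=30  ⇒  voxels=80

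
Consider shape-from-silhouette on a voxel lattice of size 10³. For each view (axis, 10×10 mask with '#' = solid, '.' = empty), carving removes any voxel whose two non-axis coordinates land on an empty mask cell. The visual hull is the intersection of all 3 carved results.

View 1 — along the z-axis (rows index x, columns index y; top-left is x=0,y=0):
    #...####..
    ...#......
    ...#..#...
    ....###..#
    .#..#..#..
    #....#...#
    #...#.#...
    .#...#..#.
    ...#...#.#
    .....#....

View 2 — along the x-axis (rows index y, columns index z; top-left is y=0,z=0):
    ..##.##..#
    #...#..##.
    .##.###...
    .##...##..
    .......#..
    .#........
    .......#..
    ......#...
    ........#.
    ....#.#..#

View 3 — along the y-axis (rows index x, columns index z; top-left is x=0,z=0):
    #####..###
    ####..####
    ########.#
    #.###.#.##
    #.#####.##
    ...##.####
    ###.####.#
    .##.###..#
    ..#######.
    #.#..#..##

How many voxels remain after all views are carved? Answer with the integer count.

initial block: 10^3 = 1000
step 1: project along z, AND mask (28/100) → |grid| = 280
step 2: project along x, AND mask (26/100) → |grid| = 61
step 3: project along y, AND mask (72/100) → |grid| = 42

voxel count = 42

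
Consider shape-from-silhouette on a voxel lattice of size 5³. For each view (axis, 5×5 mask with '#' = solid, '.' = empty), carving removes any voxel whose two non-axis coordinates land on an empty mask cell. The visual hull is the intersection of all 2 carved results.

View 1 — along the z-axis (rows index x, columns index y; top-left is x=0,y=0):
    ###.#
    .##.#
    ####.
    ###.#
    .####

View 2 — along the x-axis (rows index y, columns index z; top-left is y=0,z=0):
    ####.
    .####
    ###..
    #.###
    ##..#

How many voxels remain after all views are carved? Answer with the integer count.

full grid |V| = 125
V1 z: intersect with XY mask (19 set) -- 95 left
V2 x: intersect with YZ mask (18 set) -- 67 left

|visual hull| = 67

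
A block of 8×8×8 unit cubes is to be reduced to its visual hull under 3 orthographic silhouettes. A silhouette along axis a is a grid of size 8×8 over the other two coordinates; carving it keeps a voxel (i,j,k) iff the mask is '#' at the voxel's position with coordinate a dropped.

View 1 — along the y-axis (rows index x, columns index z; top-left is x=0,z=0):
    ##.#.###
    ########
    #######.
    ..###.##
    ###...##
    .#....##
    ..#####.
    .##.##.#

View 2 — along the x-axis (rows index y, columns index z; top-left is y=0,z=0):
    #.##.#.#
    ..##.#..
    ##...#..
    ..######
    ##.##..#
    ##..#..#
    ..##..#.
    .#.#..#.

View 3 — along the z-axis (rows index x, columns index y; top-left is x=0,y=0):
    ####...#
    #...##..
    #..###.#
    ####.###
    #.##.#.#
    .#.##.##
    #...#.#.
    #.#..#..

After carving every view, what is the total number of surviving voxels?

102 voxels

before carving: 512 voxels (8×8×8)
  1. axis=1 (XZ plane), |mask|=44  ⇒  voxels=352
  2. axis=0 (YZ plane), |mask|=32  ⇒  voxels=174
  3. axis=2 (XY plane), |mask|=36  ⇒  voxels=102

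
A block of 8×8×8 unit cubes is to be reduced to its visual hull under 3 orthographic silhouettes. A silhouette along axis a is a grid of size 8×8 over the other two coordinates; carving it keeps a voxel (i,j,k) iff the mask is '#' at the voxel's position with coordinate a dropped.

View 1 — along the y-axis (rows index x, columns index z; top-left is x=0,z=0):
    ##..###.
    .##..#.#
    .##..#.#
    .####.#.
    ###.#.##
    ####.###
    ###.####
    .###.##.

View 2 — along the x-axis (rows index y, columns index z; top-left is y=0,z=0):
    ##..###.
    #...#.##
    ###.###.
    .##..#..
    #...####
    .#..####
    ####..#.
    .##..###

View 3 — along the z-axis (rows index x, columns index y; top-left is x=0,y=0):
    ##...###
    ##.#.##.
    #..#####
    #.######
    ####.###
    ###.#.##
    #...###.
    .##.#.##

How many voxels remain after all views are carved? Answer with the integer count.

initial block: 8^3 = 512
V1 y: intersect with XZ mask (43 set) -- 344 left
V2 x: intersect with YZ mask (38 set) -- 217 left
V3 z: intersect with XY mask (45 set) -- 153 left

|visual hull| = 153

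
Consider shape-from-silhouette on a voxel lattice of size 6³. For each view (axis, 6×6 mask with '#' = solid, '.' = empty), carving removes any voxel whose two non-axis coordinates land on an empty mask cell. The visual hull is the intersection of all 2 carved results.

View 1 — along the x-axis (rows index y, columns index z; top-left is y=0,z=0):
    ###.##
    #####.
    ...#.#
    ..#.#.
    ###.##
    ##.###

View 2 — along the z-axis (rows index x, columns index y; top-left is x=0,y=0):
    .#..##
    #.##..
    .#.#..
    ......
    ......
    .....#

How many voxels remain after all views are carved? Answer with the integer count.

voxel count = 36

start: 6×6×6 = 216 voxels
  1. axis=0 (YZ plane), |mask|=24  ⇒  voxels=144
  2. axis=2 (XY plane), |mask|=9  ⇒  voxels=36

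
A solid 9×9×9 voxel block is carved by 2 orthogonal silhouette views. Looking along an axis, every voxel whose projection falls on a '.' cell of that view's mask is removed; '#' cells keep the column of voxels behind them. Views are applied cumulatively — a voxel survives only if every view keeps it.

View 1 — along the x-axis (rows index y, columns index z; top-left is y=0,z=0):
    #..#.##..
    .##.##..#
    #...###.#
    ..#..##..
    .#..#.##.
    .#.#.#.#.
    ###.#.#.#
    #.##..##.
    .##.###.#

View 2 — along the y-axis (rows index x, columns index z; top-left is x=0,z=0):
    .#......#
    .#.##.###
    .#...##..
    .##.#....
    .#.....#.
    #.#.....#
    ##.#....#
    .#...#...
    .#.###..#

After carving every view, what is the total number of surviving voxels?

remaining voxels: 140

full grid |V| = 729
after view 1 [x-axis, 42 of 81 cells solid] → remaining = 378
after view 2 [y-axis, 30 of 81 cells solid] → remaining = 140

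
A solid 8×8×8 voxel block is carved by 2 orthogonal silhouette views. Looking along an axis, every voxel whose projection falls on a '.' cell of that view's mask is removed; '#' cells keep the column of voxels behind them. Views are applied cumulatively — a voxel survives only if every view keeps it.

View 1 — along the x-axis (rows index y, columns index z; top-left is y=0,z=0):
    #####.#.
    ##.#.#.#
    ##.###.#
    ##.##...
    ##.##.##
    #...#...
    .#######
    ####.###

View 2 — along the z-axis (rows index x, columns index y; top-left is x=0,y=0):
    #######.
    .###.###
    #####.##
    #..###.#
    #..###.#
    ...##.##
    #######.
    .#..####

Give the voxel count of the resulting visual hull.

before carving: 512 voxels (8×8×8)
carve view 1 (along x, YZ-mask fill 43/64): 344 voxels remain
carve view 2 (along z, XY-mask fill 46/64): 245 voxels remain

245 voxels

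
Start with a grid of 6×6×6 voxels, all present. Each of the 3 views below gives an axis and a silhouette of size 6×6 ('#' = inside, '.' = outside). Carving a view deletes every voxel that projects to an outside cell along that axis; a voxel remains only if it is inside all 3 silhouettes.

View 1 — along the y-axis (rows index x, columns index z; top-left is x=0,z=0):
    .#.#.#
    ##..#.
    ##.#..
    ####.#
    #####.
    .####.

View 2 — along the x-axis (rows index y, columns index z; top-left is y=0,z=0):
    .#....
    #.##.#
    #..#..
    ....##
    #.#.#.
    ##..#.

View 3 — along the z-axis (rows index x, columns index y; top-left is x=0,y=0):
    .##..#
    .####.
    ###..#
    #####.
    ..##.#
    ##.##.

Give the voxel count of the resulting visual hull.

38 voxels

full grid |V| = 216
V1 y: intersect with XZ mask (23 set) -- 138 left
V2 x: intersect with YZ mask (15 set) -- 57 left
V3 z: intersect with XY mask (23 set) -- 38 left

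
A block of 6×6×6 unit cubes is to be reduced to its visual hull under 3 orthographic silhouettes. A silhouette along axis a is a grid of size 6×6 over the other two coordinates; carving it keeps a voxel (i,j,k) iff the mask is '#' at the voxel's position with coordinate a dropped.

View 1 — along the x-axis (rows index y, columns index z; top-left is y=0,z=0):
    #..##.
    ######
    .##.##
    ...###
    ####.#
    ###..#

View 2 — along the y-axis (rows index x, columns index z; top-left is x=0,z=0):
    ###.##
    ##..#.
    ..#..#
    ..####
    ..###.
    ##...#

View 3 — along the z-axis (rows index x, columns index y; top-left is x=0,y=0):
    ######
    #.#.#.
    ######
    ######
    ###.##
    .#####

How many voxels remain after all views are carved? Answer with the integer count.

initial block: 6^3 = 216
V1 x: intersect with YZ mask (25 set) -- 150 left
V2 y: intersect with XZ mask (20 set) -- 84 left
V3 z: intersect with XY mask (31 set) -- 75 left

|visual hull| = 75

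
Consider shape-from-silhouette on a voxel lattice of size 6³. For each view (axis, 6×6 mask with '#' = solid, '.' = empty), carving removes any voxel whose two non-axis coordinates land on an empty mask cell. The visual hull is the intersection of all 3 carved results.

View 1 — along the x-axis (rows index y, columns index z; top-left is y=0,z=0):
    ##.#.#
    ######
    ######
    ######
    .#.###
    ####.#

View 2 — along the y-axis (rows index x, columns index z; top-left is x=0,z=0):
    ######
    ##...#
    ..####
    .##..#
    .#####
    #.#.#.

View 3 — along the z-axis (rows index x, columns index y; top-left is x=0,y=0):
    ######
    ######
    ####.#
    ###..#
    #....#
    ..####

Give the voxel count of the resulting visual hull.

voxel count = 92

start: 6×6×6 = 216 voxels
  1. axis=0 (YZ plane), |mask|=31  ⇒  voxels=186
  2. axis=1 (XZ plane), |mask|=24  ⇒  voxels=123
  3. axis=2 (XY plane), |mask|=27  ⇒  voxels=92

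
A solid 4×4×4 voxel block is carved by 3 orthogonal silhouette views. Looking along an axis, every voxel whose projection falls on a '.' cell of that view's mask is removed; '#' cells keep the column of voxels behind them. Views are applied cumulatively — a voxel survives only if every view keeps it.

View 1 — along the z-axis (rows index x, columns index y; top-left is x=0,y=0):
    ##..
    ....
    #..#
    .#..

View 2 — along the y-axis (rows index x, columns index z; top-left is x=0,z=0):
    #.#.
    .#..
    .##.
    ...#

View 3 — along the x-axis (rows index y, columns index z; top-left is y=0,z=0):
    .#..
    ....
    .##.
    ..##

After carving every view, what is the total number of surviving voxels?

2 voxels

full grid |V| = 64
carve view 1 (along z, XY-mask fill 5/16): 20 voxels remain
carve view 2 (along y, XZ-mask fill 6/16): 9 voxels remain
carve view 3 (along x, YZ-mask fill 5/16): 2 voxels remain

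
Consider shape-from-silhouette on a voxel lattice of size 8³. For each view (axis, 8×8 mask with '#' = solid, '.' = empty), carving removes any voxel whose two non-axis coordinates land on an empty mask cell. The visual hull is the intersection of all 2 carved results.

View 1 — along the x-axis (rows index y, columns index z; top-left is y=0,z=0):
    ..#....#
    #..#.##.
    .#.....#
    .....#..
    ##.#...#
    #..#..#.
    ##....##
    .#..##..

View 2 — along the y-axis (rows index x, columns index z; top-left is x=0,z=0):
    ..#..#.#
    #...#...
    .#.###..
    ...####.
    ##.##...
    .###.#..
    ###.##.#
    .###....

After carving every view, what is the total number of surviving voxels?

before carving: 512 voxels (8×8×8)
step 1: project along x, AND mask (23/64) → |grid| = 184
step 2: project along y, AND mask (30/64) → |grid| = 82

voxel count = 82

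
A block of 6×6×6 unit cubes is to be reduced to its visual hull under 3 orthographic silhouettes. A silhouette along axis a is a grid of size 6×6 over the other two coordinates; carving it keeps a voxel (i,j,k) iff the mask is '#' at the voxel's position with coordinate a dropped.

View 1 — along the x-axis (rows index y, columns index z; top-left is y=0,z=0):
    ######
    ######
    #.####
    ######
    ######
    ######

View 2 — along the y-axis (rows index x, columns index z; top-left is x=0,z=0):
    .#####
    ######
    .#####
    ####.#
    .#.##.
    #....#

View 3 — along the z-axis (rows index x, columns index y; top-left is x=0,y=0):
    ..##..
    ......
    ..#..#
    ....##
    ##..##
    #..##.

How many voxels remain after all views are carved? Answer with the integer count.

|visual hull| = 46

full grid |V| = 216
carve view 1 (along x, YZ-mask fill 35/36): 210 voxels remain
carve view 2 (along y, XZ-mask fill 26/36): 151 voxels remain
carve view 3 (along z, XY-mask fill 13/36): 46 voxels remain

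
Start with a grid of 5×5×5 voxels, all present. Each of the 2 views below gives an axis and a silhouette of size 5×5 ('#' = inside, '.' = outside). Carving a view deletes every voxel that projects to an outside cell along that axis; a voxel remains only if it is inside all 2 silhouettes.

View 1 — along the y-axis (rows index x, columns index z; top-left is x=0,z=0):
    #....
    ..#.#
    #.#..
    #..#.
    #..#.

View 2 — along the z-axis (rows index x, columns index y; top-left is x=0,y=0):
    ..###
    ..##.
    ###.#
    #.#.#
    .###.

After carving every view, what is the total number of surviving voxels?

full grid |V| = 125
after view 1 [y-axis, 9 of 25 cells solid] → remaining = 45
after view 2 [z-axis, 15 of 25 cells solid] → remaining = 27

remaining voxels: 27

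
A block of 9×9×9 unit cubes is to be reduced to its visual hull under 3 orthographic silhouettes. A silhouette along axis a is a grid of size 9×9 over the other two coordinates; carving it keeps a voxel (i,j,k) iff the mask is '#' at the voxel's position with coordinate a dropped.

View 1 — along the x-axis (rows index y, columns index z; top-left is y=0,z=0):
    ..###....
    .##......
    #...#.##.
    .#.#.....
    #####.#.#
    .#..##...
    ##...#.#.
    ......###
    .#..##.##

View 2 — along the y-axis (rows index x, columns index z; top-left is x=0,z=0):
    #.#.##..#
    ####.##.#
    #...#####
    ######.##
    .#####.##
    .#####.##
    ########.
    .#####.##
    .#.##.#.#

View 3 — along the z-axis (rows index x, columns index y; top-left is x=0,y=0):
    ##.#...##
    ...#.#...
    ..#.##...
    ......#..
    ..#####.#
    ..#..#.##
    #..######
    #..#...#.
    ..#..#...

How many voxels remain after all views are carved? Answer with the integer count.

before carving: 729 voxels (9×9×9)
  1. axis=0 (YZ plane), |mask|=33  ⇒  voxels=297
  2. axis=1 (XZ plane), |mask|=60  ⇒  voxels=223
  3. axis=2 (XY plane), |mask|=33  ⇒  voxels=92

voxel count = 92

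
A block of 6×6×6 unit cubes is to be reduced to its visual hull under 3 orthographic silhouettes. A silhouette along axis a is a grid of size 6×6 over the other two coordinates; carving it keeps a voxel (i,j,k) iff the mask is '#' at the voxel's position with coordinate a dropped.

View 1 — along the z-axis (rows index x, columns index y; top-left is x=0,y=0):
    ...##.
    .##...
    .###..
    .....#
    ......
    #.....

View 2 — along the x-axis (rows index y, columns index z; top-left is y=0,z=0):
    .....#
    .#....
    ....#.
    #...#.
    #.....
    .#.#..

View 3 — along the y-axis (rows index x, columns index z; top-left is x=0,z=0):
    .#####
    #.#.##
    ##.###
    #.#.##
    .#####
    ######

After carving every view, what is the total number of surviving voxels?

|visual hull| = 7

initial block: 6^3 = 216
carve view 1 (along z, XY-mask fill 9/36): 54 voxels remain
carve view 2 (along x, YZ-mask fill 8/36): 12 voxels remain
carve view 3 (along y, XZ-mask fill 29/36): 7 voxels remain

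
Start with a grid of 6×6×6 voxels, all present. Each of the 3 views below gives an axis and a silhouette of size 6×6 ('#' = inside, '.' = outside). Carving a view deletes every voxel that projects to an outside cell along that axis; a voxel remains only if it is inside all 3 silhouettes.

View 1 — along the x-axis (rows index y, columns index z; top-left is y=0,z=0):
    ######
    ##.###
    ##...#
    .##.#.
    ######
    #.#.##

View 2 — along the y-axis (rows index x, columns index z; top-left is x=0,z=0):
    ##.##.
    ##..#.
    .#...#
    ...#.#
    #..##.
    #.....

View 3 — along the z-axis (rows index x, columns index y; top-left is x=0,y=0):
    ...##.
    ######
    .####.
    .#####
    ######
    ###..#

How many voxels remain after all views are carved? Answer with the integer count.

before carving: 216 voxels (6×6×6)
  1. axis=0 (YZ plane), |mask|=27  ⇒  voxels=162
  2. axis=1 (XZ plane), |mask|=15  ⇒  voxels=69
  3. axis=2 (XY plane), |mask|=27  ⇒  voxels=51

voxel count = 51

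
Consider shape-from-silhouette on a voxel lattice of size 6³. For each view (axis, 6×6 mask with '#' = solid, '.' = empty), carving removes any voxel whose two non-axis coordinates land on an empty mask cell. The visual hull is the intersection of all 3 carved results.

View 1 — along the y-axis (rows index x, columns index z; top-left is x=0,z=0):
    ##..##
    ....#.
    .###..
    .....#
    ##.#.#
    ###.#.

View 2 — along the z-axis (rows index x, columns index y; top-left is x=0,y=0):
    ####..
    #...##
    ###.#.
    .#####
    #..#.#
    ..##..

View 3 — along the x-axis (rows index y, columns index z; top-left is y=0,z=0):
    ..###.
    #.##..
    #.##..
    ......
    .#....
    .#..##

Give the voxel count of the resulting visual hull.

remaining voxels: 18

before carving: 216 voxels (6×6×6)
carve view 1 (along y, XZ-mask fill 17/36): 102 voxels remain
carve view 2 (along z, XY-mask fill 21/36): 56 voxels remain
carve view 3 (along x, YZ-mask fill 13/36): 18 voxels remain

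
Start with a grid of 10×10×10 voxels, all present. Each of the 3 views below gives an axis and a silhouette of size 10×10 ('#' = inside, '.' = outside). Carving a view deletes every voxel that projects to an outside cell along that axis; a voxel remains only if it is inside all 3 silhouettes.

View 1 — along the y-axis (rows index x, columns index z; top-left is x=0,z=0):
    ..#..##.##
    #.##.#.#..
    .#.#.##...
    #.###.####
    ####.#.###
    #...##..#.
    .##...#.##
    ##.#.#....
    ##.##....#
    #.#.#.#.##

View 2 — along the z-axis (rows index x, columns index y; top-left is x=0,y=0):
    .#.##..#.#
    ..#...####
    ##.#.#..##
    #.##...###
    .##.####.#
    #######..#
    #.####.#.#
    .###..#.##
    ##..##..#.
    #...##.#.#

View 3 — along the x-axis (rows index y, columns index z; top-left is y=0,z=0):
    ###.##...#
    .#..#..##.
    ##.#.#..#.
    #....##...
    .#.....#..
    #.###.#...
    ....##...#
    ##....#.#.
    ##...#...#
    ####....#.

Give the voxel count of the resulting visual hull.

start: 10×10×10 = 1000 voxels
carve view 1 (along y, XZ-mask fill 54/100): 540 voxels remain
carve view 2 (along z, XY-mask fill 60/100): 324 voxels remain
carve view 3 (along x, YZ-mask fill 41/100): 141 voxels remain

141 voxels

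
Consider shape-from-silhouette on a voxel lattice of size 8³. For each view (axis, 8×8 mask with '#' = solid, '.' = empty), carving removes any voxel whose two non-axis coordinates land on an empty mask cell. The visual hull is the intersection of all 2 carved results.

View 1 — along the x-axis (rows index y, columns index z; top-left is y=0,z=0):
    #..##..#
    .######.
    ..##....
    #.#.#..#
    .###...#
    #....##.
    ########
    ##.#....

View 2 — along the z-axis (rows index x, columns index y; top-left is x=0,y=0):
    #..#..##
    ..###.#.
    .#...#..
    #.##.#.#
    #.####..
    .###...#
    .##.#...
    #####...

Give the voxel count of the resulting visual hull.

full grid |V| = 512
carve view 1 (along x, YZ-mask fill 34/64): 272 voxels remain
carve view 2 (along z, XY-mask fill 32/64): 126 voxels remain

voxel count = 126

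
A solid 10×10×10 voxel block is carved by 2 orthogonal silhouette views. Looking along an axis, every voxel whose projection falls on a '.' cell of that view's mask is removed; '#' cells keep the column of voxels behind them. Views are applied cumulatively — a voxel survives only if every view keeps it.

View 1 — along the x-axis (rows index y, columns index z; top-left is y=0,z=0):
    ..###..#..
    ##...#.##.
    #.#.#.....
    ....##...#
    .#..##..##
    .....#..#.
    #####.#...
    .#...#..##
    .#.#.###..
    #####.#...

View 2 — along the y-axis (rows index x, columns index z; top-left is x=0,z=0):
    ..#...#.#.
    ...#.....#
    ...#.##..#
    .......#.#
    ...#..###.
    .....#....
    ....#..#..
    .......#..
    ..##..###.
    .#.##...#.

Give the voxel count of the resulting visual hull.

110 voxels

before carving: 1000 voxels (10×10×10)
after view 1 [x-axis, 43 of 100 cells solid] → remaining = 430
after view 2 [y-axis, 28 of 100 cells solid] → remaining = 110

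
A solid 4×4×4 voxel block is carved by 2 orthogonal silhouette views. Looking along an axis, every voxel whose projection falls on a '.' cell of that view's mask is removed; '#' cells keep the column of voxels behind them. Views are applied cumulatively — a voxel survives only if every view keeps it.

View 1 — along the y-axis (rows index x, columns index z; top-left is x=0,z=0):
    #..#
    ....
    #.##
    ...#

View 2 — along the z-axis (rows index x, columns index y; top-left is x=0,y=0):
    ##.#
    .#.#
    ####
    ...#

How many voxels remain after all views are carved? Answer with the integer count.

start: 4×4×4 = 64 voxels
carve view 1 (along y, XZ-mask fill 6/16): 24 voxels remain
carve view 2 (along z, XY-mask fill 10/16): 19 voxels remain

19 voxels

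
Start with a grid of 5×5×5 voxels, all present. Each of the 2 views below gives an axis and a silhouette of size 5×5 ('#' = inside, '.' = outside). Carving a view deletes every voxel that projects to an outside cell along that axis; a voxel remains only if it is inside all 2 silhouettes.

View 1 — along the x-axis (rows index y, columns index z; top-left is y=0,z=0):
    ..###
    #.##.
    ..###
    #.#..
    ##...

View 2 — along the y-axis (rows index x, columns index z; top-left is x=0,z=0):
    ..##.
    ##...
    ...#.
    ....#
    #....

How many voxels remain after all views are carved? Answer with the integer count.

full grid |V| = 125
carve view 1 (along x, YZ-mask fill 13/25): 65 voxels remain
carve view 2 (along y, XZ-mask fill 7/25): 19 voxels remain

19 voxels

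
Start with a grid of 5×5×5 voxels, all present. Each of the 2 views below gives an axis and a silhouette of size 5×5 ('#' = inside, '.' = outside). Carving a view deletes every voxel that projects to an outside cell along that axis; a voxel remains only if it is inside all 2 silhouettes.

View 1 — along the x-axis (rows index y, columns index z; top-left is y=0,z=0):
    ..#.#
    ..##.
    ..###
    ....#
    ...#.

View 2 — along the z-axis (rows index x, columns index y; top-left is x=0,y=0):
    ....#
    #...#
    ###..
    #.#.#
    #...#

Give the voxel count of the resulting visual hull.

start: 5×5×5 = 125 voxels
[1] x-view keeps 9 columns → grid now 45
[2] z-view keeps 11 columns → grid now 20

voxel count = 20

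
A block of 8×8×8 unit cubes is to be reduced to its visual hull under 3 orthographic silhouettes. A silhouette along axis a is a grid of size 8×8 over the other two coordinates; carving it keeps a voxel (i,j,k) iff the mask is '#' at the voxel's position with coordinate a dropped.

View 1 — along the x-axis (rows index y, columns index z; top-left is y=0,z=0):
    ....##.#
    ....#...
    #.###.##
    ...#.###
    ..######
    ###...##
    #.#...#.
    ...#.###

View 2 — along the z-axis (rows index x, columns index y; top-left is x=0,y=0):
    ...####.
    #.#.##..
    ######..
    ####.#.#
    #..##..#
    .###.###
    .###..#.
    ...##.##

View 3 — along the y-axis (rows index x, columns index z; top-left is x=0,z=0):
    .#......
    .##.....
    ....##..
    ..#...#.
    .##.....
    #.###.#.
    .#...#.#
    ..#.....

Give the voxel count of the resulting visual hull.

remaining voxels: 40

start: 8×8×8 = 512 voxels
  1. axis=0 (YZ plane), |mask|=32  ⇒  voxels=256
  2. axis=2 (XY plane), |mask|=38  ⇒  voxels=157
  3. axis=1 (XZ plane), |mask|=18  ⇒  voxels=40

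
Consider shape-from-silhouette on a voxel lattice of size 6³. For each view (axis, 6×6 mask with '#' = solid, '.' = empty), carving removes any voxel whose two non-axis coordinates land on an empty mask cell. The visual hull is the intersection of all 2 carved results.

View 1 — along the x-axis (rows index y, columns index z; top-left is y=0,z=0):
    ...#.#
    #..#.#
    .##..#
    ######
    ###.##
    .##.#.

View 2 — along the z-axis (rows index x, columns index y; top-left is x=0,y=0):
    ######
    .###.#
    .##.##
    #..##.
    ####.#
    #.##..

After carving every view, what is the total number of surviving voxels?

before carving: 216 voxels (6×6×6)
step 1: project along x, AND mask (22/36) → |grid| = 132
step 2: project along z, AND mask (25/36) → |grid| = 92

voxel count = 92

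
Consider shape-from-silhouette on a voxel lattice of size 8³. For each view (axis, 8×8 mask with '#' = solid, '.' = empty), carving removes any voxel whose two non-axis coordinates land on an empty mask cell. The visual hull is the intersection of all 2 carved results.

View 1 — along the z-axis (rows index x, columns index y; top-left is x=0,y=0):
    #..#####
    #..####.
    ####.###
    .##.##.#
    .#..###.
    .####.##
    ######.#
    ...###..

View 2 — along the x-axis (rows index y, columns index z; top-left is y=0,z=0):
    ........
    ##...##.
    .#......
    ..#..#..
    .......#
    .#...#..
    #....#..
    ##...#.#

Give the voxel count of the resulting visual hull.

full grid |V| = 512
  1. axis=2 (XY plane), |mask|=43  ⇒  voxels=344
  2. axis=0 (YZ plane), |mask|=16  ⇒  voxels=87

|visual hull| = 87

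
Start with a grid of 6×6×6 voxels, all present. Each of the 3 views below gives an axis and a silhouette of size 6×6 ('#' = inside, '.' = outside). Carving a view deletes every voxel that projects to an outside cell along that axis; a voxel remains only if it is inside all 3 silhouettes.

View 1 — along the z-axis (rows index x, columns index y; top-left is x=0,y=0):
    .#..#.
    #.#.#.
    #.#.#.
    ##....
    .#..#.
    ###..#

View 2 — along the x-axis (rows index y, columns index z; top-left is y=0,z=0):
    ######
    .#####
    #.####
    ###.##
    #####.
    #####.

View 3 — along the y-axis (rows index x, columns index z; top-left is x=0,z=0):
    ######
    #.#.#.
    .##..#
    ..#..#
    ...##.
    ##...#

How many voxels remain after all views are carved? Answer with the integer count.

43 voxels

before carving: 216 voxels (6×6×6)
step 1: project along z, AND mask (16/36) → |grid| = 96
step 2: project along x, AND mask (31/36) → |grid| = 84
step 3: project along y, AND mask (19/36) → |grid| = 43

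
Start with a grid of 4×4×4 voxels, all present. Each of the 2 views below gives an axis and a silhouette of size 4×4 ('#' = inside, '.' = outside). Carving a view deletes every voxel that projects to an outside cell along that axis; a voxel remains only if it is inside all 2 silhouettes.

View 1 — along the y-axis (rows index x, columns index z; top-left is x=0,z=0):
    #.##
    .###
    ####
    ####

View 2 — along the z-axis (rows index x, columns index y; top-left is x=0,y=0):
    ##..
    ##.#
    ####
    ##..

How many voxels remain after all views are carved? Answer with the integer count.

39 voxels

full grid |V| = 64
V1 y: intersect with XZ mask (14 set) -- 56 left
V2 z: intersect with XY mask (11 set) -- 39 left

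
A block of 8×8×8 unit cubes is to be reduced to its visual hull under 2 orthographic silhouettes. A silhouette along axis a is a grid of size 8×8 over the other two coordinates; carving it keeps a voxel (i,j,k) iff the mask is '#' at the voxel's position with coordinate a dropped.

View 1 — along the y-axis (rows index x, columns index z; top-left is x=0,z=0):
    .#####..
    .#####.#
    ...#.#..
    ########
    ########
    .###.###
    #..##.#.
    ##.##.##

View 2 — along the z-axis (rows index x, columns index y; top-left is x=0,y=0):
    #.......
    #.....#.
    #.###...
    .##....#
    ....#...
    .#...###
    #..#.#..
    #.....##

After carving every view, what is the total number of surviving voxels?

voxel count = 111

before carving: 512 voxels (8×8×8)
V1 y: intersect with XZ mask (45 set) -- 360 left
V2 z: intersect with XY mask (21 set) -- 111 left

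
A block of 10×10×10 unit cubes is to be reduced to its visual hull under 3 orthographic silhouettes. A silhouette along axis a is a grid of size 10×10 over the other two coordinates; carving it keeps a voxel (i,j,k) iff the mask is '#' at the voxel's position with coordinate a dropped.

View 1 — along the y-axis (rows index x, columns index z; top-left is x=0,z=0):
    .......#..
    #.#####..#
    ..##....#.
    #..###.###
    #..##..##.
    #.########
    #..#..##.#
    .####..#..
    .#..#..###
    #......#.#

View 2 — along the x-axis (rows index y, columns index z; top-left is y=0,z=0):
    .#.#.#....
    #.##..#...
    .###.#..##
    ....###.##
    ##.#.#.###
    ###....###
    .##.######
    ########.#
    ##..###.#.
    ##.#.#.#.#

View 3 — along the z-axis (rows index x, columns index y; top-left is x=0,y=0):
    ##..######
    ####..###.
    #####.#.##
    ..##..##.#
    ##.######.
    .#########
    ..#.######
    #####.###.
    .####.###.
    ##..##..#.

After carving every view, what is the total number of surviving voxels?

219 voxels

start: 10×10×10 = 1000 voxels
after view 1 [y-axis, 50 of 100 cells solid] → remaining = 500
after view 2 [x-axis, 60 of 100 cells solid] → remaining = 289
after view 3 [z-axis, 72 of 100 cells solid] → remaining = 219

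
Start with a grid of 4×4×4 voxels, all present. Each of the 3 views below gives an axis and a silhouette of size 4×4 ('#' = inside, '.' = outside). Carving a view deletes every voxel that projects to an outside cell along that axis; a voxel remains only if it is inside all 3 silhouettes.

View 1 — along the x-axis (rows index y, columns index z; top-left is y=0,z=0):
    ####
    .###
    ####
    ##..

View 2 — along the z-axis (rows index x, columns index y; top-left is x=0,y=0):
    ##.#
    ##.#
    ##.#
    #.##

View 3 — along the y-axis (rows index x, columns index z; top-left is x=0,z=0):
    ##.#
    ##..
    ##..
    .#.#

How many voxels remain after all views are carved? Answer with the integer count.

start: 4×4×4 = 64 voxels
[1] x-view keeps 13 columns → grid now 52
[2] z-view keeps 12 columns → grid now 37
[3] y-view keeps 9 columns → grid now 22

remaining voxels: 22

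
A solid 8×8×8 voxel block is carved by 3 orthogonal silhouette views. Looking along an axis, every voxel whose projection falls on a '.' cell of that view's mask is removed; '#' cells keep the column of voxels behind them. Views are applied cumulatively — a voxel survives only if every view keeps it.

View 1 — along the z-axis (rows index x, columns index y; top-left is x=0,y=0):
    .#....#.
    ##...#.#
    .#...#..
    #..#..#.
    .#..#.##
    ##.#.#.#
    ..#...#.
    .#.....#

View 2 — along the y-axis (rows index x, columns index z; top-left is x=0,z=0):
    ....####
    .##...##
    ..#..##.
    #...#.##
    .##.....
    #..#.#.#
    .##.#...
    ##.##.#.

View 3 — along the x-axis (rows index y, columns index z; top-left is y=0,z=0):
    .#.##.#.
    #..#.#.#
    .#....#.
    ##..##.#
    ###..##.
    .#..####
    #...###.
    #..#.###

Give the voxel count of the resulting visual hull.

|visual hull| = 47

before carving: 512 voxels (8×8×8)
after view 1 [z-axis, 24 of 64 cells solid] → remaining = 192
after view 2 [y-axis, 29 of 64 cells solid] → remaining = 86
after view 3 [x-axis, 34 of 64 cells solid] → remaining = 47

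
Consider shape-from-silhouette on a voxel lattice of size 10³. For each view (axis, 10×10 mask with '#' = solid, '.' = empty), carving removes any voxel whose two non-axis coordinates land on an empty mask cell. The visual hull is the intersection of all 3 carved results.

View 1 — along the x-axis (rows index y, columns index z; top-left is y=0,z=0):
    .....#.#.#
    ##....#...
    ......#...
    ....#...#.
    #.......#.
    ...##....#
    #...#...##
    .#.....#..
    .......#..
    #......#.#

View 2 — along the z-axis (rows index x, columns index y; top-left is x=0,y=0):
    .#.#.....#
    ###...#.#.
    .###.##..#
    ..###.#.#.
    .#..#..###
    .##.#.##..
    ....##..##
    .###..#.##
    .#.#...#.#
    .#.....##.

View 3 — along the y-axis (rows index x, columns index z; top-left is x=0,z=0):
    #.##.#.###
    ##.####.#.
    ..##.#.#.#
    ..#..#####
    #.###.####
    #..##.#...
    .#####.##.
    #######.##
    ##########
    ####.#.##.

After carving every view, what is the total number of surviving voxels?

full grid |V| = 1000
carve view 1 (along x, YZ-mask fill 24/100): 240 voxels remain
carve view 2 (along z, XY-mask fill 46/100): 108 voxels remain
carve view 3 (along y, XZ-mask fill 70/100): 71 voxels remain

|visual hull| = 71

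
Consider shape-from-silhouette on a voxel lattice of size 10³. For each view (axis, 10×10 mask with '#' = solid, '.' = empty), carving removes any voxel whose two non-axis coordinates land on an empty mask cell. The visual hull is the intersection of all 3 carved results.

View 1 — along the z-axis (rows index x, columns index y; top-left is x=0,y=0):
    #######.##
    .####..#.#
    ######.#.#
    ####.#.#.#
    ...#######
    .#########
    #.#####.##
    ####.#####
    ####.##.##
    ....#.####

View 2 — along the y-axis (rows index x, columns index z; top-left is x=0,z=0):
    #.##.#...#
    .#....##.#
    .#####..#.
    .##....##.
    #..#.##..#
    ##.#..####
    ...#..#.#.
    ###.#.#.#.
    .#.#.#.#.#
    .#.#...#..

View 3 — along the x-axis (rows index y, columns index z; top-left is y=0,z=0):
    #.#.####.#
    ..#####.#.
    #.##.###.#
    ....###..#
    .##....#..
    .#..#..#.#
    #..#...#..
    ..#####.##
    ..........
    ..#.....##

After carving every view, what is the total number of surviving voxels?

voxel count = 152

full grid |V| = 1000
after view 1 [z-axis, 76 of 100 cells solid] → remaining = 760
after view 2 [y-axis, 48 of 100 cells solid] → remaining = 376
after view 3 [x-axis, 44 of 100 cells solid] → remaining = 152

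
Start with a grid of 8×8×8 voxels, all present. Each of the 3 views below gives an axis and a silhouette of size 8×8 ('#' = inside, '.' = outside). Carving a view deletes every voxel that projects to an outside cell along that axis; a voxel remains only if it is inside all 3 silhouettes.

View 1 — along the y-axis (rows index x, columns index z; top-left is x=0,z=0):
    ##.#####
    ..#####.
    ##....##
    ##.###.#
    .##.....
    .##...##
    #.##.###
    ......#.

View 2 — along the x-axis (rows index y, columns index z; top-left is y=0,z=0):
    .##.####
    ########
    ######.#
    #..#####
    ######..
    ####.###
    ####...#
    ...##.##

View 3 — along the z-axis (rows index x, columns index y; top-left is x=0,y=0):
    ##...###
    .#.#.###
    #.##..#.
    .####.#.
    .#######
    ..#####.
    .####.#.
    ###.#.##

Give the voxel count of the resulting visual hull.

full grid |V| = 512
[1] y-view keeps 35 columns → grid now 280
[2] x-view keeps 49 columns → grid now 213
[3] z-view keeps 42 columns → grid now 133

remaining voxels: 133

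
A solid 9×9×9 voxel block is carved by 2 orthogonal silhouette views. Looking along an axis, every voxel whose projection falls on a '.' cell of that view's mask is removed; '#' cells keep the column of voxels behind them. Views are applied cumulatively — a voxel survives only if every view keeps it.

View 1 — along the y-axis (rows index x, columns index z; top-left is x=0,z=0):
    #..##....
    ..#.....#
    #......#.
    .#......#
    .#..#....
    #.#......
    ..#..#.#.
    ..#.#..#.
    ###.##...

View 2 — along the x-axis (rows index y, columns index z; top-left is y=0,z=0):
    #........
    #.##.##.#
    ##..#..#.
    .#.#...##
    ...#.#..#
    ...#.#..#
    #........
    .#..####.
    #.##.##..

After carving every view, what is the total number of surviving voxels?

79 voxels

initial block: 9^3 = 729
after view 1 [y-axis, 24 of 81 cells solid] → remaining = 216
after view 2 [x-axis, 32 of 81 cells solid] → remaining = 79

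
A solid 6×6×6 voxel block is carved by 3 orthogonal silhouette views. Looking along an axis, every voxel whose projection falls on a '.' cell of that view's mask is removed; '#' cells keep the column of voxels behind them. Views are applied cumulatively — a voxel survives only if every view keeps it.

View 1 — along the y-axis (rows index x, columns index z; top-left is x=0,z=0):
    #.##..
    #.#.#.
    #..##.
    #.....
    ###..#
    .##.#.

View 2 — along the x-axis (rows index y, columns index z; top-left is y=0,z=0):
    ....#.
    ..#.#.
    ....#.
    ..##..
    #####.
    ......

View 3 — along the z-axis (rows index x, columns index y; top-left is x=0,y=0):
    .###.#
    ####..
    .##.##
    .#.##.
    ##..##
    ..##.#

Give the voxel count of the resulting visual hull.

full grid |V| = 216
step 1: project along y, AND mask (17/36) → |grid| = 102
step 2: project along x, AND mask (11/36) → |grid| = 35
step 3: project along z, AND mask (22/36) → |grid| = 20

|visual hull| = 20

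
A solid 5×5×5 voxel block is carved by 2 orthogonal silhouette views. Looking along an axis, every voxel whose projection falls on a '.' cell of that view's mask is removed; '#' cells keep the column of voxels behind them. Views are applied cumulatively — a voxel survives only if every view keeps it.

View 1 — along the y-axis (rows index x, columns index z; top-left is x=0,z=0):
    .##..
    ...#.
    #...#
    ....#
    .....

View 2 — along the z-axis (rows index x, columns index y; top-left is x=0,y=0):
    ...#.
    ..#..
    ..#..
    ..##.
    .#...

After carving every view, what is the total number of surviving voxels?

|visual hull| = 7

initial block: 5^3 = 125
after view 1 [y-axis, 6 of 25 cells solid] → remaining = 30
after view 2 [z-axis, 6 of 25 cells solid] → remaining = 7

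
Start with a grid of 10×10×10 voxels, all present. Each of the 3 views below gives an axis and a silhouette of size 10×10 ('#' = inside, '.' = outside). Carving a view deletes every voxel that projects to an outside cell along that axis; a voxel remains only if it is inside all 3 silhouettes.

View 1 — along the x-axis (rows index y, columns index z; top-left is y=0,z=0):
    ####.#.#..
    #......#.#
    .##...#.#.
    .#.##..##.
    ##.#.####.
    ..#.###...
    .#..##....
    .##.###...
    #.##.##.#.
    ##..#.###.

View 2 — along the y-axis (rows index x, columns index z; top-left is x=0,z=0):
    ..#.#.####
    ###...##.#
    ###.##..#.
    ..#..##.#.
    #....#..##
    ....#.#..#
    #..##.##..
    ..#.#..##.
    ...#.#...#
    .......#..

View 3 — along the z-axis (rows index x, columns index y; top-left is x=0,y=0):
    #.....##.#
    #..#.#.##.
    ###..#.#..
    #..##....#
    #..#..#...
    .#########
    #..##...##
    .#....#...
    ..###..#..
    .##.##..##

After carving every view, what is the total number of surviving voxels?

before carving: 1000 voxels (10×10×10)
step 1: project along x, AND mask (49/100) → |grid| = 490
step 2: project along y, AND mask (42/100) → |grid| = 201
step 3: project along z, AND mask (47/100) → |grid| = 89

voxel count = 89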